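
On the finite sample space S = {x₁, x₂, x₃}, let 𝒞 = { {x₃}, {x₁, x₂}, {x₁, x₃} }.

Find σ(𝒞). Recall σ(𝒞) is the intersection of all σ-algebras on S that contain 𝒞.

Begin from { ∅, {x₃}, {x₁, x₂}, {x₁, x₃}, S } (that is, 𝒞 plus ∅ and S).
Iteration 1: 1 new —
  {x₂}  = S∖{x₁, x₃}
  (now 6)
Iteration 2: +1 →
  {x₂, x₃}  = {x₃} ∪ {x₂}
  (now 7)
Iteration 3 adds 1:
  {x₁}  = S∖{x₂, x₃}
  (now 8)
Iteration 4: no new sets; the family is a σ-algebra.

σ(𝒞) = { ∅, {x₁}, {x₂}, {x₃}, {x₁, x₂}, {x₁, x₃}, {x₂, x₃}, S }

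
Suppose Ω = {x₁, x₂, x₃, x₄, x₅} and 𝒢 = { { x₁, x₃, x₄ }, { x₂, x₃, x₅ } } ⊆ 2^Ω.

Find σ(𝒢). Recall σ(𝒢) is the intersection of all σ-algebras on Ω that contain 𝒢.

σ(𝒢) = { ∅, { x₃ }, { x₁, x₄ }, { x₂, x₅ }, { x₁, x₃, x₄ }, { x₂, x₃, x₅ }, { x₁, x₂, x₄, x₅ }, Ω }

Working:
Initial family (4 sets): { ∅, { x₁, x₃, x₄ }, { x₂, x₃, x₅ }, Ω }.
Pass 1: 2 new —
  { x₁, x₄ }  = complement { x₂, x₃, x₅ }
  { x₂, x₅ }  = complement { x₁, x₃, x₄ }
Pass 2 adds 1:
  { x₁, x₂, x₄, x₅ }  = { x₂, x₅ } ∪ { x₁, x₄ }
Pass 3. New:
  { x₃ }  = complement { x₁, x₂, x₄, x₅ }
Pass 4 adds nothing — fixpoint reached.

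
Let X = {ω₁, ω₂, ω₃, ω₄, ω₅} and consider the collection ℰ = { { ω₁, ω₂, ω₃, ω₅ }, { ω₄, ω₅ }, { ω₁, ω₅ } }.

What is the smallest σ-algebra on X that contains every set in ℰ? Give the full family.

|σ(ℰ)| = 16.  σ(ℰ) = { {  }, { ω₁ }, { ω₄ }, { ω₅ }, { ω₁, ω₄ }, { ω₁, ω₅ }, { ω₂, ω₃ }, { ω₄, ω₅ }, { ω₁, ω₂, ω₃ }, { ω₁, ω₄, ω₅ }, { ω₂, ω₃, ω₄ }, { ω₂, ω₃, ω₅ }, { ω₁, ω₂, ω₃, ω₄ }, { ω₁, ω₂, ω₃, ω₅ }, { ω₂, ω₃, ω₄, ω₅ }, X }

Working:
Begin from { {  }, { ω₁, ω₅ }, { ω₄, ω₅ }, { ω₁, ω₂, ω₃, ω₅ }, X } (that is, ℰ plus ∅ and X).
Step 1: 4 new —
  { ω₄ }  = complement { ω₁, ω₂, ω₃, ω₅ }
  { ω₁, ω₂, ω₃ }  = complement { ω₄, ω₅ }
  { ω₁, ω₄, ω₅ }  = { ω₄, ω₅ } ∪ { ω₁, ω₅ }
  { ω₂, ω₃, ω₄ }  = complement { ω₁, ω₅ }
  [9 total]
Step 2: 3 new —
  { ω₂, ω₃ }  = complement { ω₁, ω₄, ω₅ }
  { ω₁, ω₂, ω₃, ω₄ }  = { ω₁, ω₂, ω₃ } ∪ { ω₂, ω₃, ω₄ }
  { ω₂, ω₃, ω₄, ω₅ }  = { ω₂, ω₃, ω₄ } ∪ { ω₄, ω₅ }
  [12 total]
Step 3 adds 2:
  { ω₁ }  = complement { ω₂, ω₃, ω₄, ω₅ }
  { ω₅ }  = complement { ω₁, ω₂, ω₃, ω₄ }
  [14 total]
Step 4: +2 →
  { ω₁, ω₄ }  = { ω₄ } ∪ { ω₁ }
  { ω₂, ω₃, ω₅ }  = { ω₂, ω₃ } ∪ { ω₅ }
  [16 total]
Step 5: closed — nothing new.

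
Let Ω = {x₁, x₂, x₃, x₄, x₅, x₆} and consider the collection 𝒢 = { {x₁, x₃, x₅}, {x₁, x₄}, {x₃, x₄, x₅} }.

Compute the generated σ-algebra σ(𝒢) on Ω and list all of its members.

Begin from { {}, {x₁, x₄}, {x₁, x₃, x₅}, {x₃, x₄, x₅}, Ω } (that is, 𝒢 plus ∅ and Ω).
Round 1: 4 new —
  {x₁, x₂, x₆}  = ᶜ of {x₃, x₄, x₅}
  {x₂, x₄, x₆}  = ᶜ of {x₁, x₃, x₅}
  {x₁, x₃, x₄, x₅}  = {x₃, x₄, x₅} ∪ {x₁, x₄}
  {x₂, x₃, x₅, x₆}  = ᶜ of {x₁, x₄}
  (now 9)
Round 2: 4 new —
  {x₂, x₆}  = ᶜ of {x₁, x₃, x₄, x₅}
  {x₁, x₂, x₄, x₆}  = {x₂, x₄, x₆} ∪ {x₁, x₄}
  {x₁, x₂, x₃, x₅, x₆}  = {x₁, x₃, x₅} ∪ {x₁, x₂, x₆}
  {x₂, x₃, x₄, x₅, x₆}  = {x₂, x₄, x₆} ∪ {x₃, x₄, x₅}
  (now 13)
Round 3 (3 new):
  {x₁}  = ᶜ of {x₂, x₃, x₄, x₅, x₆}
  {x₄}  = ᶜ of {x₁, x₂, x₃, x₅, x₆}
  {x₃, x₅}  = ᶜ of {x₁, x₂, x₄, x₆}
  (now 16)
Round 4: already closed under ᶜ and ∪.

|σ(𝒢)| = 16.  σ(𝒢) = { {}, {x₁}, {x₄}, {x₁, x₄}, {x₂, x₆}, {x₃, x₅}, {x₁, x₂, x₆}, {x₁, x₃, x₅}, {x₂, x₄, x₆}, {x₃, x₄, x₅}, {x₁, x₂, x₄, x₆}, {x₁, x₃, x₄, x₅}, {x₂, x₃, x₅, x₆}, {x₁, x₂, x₃, x₅, x₆}, {x₂, x₃, x₄, x₅, x₆}, Ω }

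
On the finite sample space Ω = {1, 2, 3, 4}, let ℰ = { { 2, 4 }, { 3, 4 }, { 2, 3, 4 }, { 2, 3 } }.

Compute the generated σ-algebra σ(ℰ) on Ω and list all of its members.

Seed the family with ℰ together with ∅ and Ω: { {}, { 2, 3 }, { 2, 4 }, { 3, 4 }, { 2, 3, 4 }, Ω }.
Iteration 1: +4 →
  { 1 }  = ᶜ of { 2, 3, 4 }
  { 1, 2 }  = ᶜ of { 3, 4 }
  { 1, 3 }  = ᶜ of { 2, 4 }
  { 1, 4 }  = ᶜ of { 2, 3 }
  [10 total]
Iteration 2 (3 new):
  { 1, 2, 3 }  = { 1, 2 } ∪ { 2, 3 }
  { 1, 2, 4 }  = { 1, 2 } ∪ { 1, 4 }
  { 1, 3, 4 }  = { 3, 4 } ∪ { 1, 4 }
  [13 total]
Iteration 3. New:
  { 2 }  = ᶜ of { 1, 3, 4 }
  { 3 }  = ᶜ of { 1, 2, 4 }
  { 4 }  = ᶜ of { 1, 2, 3 }
  [16 total]
Iteration 4: stable.

σ(ℰ) = { {}, { 1 }, { 2 }, { 3 }, { 4 }, { 1, 2 }, { 1, 3 }, { 1, 4 }, { 2, 3 }, { 2, 4 }, { 3, 4 }, { 1, 2, 3 }, { 1, 2, 4 }, { 1, 3, 4 }, { 2, 3, 4 }, Ω }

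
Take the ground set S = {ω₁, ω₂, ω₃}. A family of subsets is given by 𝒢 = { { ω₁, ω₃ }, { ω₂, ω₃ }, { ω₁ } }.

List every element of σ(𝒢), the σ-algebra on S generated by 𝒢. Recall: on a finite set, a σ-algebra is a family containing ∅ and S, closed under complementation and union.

Take S₀ = 𝒢 ∪ {∅, S} = { ∅, { ω₁ }, { ω₁, ω₃ }, { ω₂, ω₃ }, S }.
Pass 1: 1 new —
  { ω₂ }  = ᶜ of { ω₁, ω₃ }
  (now 6)
Pass 2: 1 new —
  { ω₁, ω₂ }  = { ω₂ } ∪ { ω₁ }
  (now 7)
Pass 3. New:
  { ω₃ }  = ᶜ of { ω₁, ω₂ }
  (now 8)
Pass 4: no new sets; the family is a σ-algebra.

Hence σ(𝒢) has 8 members: { ∅, { ω₁ }, { ω₂ }, { ω₃ }, { ω₁, ω₂ }, { ω₁, ω₃ }, { ω₂, ω₃ }, S }.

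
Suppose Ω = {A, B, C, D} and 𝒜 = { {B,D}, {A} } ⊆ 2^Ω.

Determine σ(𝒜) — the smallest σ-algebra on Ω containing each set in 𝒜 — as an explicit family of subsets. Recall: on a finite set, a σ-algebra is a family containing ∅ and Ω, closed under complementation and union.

Seed the family with 𝒜 together with ∅ and Ω: { {}, {A}, {B,D}, Ω }.
Pass 1 (3 new):
  {A,C}  = ᶜ of {B,D}
  {A,B,D}  = {B,D} ∪ {A}
  {B,C,D}  = ᶜ of {A}
  [7 total]
Pass 2. New:
  {C}  = ᶜ of {A,B,D}
  [8 total]
Pass 3 adds nothing — fixpoint reached.

|σ(𝒜)| = 8.  σ(𝒜) = { {}, {A}, {C}, {A,C}, {B,D}, {A,B,D}, {B,C,D}, Ω }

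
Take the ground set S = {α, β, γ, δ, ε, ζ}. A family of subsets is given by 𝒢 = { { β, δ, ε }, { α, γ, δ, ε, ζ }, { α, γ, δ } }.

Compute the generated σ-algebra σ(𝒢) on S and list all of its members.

Answer: σ(𝒢) = { {  }, { β }, { δ }, { ε }, { ζ }, { α, γ }, { β, δ }, { β, ε }, { β, ζ }, { δ, ε }, { δ, ζ }, { ε, ζ }, { α, β, γ }, { α, γ, δ }, { α, γ, ε }, { α, γ, ζ }, { β, δ, ε }, { β, δ, ζ }, { β, ε, ζ }, { δ, ε, ζ }, { α, β, γ, δ }, { α, β, γ, ε }, { α, β, γ, ζ }, { α, γ, δ, ε }, { α, γ, δ, ζ }, { α, γ, ε, ζ }, { β, δ, ε, ζ }, { α, β, γ, δ, ε }, { α, β, γ, δ, ζ }, { α, β, γ, ε, ζ }, { α, γ, δ, ε, ζ }, S }

Derivation:
Take S₀ = 𝒢 ∪ {∅, S} = { {  }, { α, γ, δ }, { β, δ, ε }, { α, γ, δ, ε, ζ }, S }.
Round 1: 4 new —
  { β }  = S∖{ α, γ, δ, ε, ζ }
  { α, γ, ζ }  = S∖{ β, δ, ε }
  { β, ε, ζ }  = S∖{ α, γ, δ }
  { α, β, γ, δ, ε }  = { α, γ, δ } ∪ { β, δ, ε }
  |family| = 9
Round 2: +6 →
  { ζ }  = S∖{ α, β, γ, δ, ε }
  { α, β, γ, δ }  = { β } ∪ { α, γ, δ }
  { α, β, γ, ζ }  = { α, γ, ζ } ∪ { β }
  { α, γ, δ, ζ }  = { α, γ, ζ } ∪ { α, γ, δ }
  { β, δ, ε, ζ }  = { β, ε, ζ } ∪ { β, δ, ε }
  { α, β, γ, ε, ζ }  = { α, γ, ζ } ∪ { β, ε, ζ }
  |family| = 15
Round 3. New:
  { δ }  = S∖{ α, β, γ, ε, ζ }
  { α, γ }  = S∖{ β, δ, ε, ζ }
  { β, ε }  = S∖{ α, γ, δ, ζ }
  { β, ζ }  = { β } ∪ { ζ }
  { δ, ε }  = S∖{ α, β, γ, ζ }
  { ε, ζ }  = S∖{ α, β, γ, δ }
  { α, β, γ, δ, ζ }  = { α, γ, δ } ∪ { α, β, γ, ζ }
  |family| = 22
Round 4. New:
  { ε }  = S∖{ α, β, γ, δ, ζ }
  { β, δ }  = { β } ∪ { δ }
  { δ, ζ }  = { ζ } ∪ { δ }
  { α, β, γ }  = { β } ∪ { α, γ }
  { β, δ, ζ }  = { β, ζ } ∪ { δ }
  { δ, ε, ζ }  = { ε, ζ } ∪ { δ, ε }
  { α, β, γ, ε }  = { β, ε } ∪ { α, γ }
  { α, γ, δ, ε }  = S∖{ β, ζ }
  { α, γ, ε, ζ }  = { ε, ζ } ∪ { α, γ, ζ }
  |family| = 31
Round 5 (1 new):
  { α, γ, ε }  = S∖{ β, δ, ζ }
  |family| = 32
Round 6: no new sets; the family is a σ-algebra.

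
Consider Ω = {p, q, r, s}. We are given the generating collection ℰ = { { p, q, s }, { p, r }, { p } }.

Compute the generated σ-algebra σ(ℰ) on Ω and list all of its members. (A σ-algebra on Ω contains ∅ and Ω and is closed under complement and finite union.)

σ(ℰ) (8 sets): { ∅, { p }, { r }, { p, r }, { q, s }, { p, q, s }, { q, r, s }, Ω }

Working:
Start: ℰ ∪ {∅, Ω} = { ∅, { p }, { p, r }, { p, q, s }, Ω }.
Iteration 1. New:
  { r }  = complement { p, q, s }
  { q, s }  = complement { p, r }
  { q, r, s }  = complement { p }
  |family| = 8
After Iteration 2 the family is unchanged; done.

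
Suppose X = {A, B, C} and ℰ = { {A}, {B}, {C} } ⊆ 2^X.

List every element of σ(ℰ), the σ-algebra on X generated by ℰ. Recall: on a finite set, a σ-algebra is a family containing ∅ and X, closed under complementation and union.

Begin from { ∅, {A}, {B}, {C}, X } (that is, ℰ plus ∅ and X).
Iteration 1 (3 new):
  {A,B}  = X∖{C}
  {A,C}  = X∖{B}
  {B,C}  = X∖{A}
  (now 8)
Iteration 2: already closed under ᶜ and ∪.

σ(ℰ) = { ∅, {A}, {B}, {C}, {A,B}, {A,C}, {B,C}, X }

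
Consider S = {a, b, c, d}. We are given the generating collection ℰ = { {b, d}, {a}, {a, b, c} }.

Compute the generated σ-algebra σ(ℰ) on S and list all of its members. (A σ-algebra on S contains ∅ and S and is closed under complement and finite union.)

|σ(ℰ)| = 16.  σ(ℰ) = { {}, {a}, {b}, {c}, {d}, {a, b}, {a, c}, {a, d}, {b, c}, {b, d}, {c, d}, {a, b, c}, {a, b, d}, {a, c, d}, {b, c, d}, S }

Working:
Take S₀ = ℰ ∪ {∅, S} = { {}, {a}, {b, d}, {a, b, c}, S }.
Iteration 1: 4 new —
  {d}  = ᶜ of {a, b, c}
  {a, c}  = ᶜ of {b, d}
  {a, b, d}  = {b, d} ∪ {a}
  {b, c, d}  = ᶜ of {a}
  |family| = 9
Iteration 2 (3 new):
  {c}  = ᶜ of {a, b, d}
  {a, d}  = {d} ∪ {a}
  {a, c, d}  = {a, c} ∪ {d}
  |family| = 12
Iteration 3. New:
  {b}  = ᶜ of {a, c, d}
  {b, c}  = ᶜ of {a, d}
  {c, d}  = {c} ∪ {d}
  |family| = 15
Iteration 4: 1 new —
  {a, b}  = ᶜ of {c, d}
  |family| = 16
Iteration 5: already closed under ᶜ and ∪.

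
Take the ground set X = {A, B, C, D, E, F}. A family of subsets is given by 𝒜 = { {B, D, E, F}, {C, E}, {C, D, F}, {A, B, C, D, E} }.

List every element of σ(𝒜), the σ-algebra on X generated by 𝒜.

Start: 𝒜 ∪ {∅, X} = { {}, {C, E}, {C, D, F}, {B, D, E, F}, {A, B, C, D, E}, X }.
Iteration 1 adds 6:
  {F}  = complement {A, B, C, D, E}
  {A, C}  = complement {B, D, E, F}
  {A, B, E}  = complement {C, D, F}
  {A, B, D, F}  = complement {C, E}
  {C, D, E, F}  = {C, E} ∪ {C, D, F}
  {B, C, D, E, F}  = {B, D, E, F} ∪ {C, E}
  |family| = 12
Iteration 2 (11 new):
  {A}  = complement {B, C, D, E, F}
  {A, B}  = complement {C, D, E, F}
  {A, C, E}  = {A, C} ∪ {C, E}
  {A, C, F}  = {F} ∪ {A, C}
  {C, E, F}  = {F} ∪ {C, E}
  {A, B, C, E}  = {A, B, E} ∪ {A, C}
  {A, B, E, F}  = {F} ∪ {A, B, E}
  {A, C, D, F}  = {A, C} ∪ {C, D, F}
  {A, B, C, D, F}  = {A, B, D, F} ∪ {A, C}
  {A, B, D, E, F}  = {A, B, D, F} ∪ {A, B, E}
  {A, C, D, E, F}  = {C, D, E, F} ∪ {A, C}
  |family| = 23
Iteration 3. New:
  {B}  = complement {A, C, D, E, F}
  {C}  = complement {A, B, D, E, F}
  {E}  = complement {A, B, C, D, F}
  {A, F}  = {F} ∪ {A}
  {B, E}  = complement {A, C, D, F}
  {C, D}  = complement {A, B, E, F}
  {D, F}  = complement {A, B, C, E}
  {A, B, C}  = {A, C} ∪ {A, B}
  {A, B, D}  = complement {C, E, F}
  {A, B, F}  = {A, B} ∪ {F}
  {B, D, E}  = complement {A, C, F}
  {B, D, F}  = complement {A, C, E}
  {A, B, C, F}  = {A, C, F} ∪ {A, B}
  {A, C, E, F}  = {A, C, F} ∪ {A, C, E}
  {A, B, C, E, F}  = {A, C, F} ∪ {A, B, E, F}
  |family| = 38
Iteration 4 (22 new):
  {D}  = complement {A, B, C, E, F}
  {A, E}  = {A} ∪ {E}
  {B, C}  = {B} ∪ {C}
  {B, D}  = complement {A, C, E, F}
  {B, F}  = {B} ∪ {F}
  {C, F}  = {C} ∪ {F}
  {D, E}  = complement {A, B, C, F}
  {E, F}  = {F} ∪ {E}
  {A, C, D}  = {C, D} ∪ {A, C}
  {A, D, F}  = {A, F} ∪ {D, F}
  {A, E, F}  = {A, F} ∪ {E}
  {B, C, D}  = {C, D} ∪ {B}
  {B, C, E}  = {B} ∪ {C, E}
  {B, E, F}  = {B, E} ∪ {F}
  {C, D, E}  = complement {A, B, F}
  {D, E, F}  = complement {A, B, C}
  {A, B, C, D}  = {C, D} ∪ {A, B, C}
  {A, B, D, E}  = {B, D, E} ∪ {A, B}
  {A, C, D, E}  = {C, D} ∪ {A, C, E}
  {B, C, D, E}  = complement {A, F}
  {B, C, D, F}  = {B, D, F} ∪ {C, D}
  {B, C, E, F}  = {B} ∪ {C, E, F}
  |family| = 60
Iteration 5 (4 new):
  {A, D}  = complement {B, C, E, F}
  {A, D, E}  = {D, E} ∪ {A, E}
  {B, C, F}  = {B} ∪ {C, F}
  {A, D, E, F}  = complement {B, C}
  |family| = 64
After Iteration 6 the family is unchanged; done.

σ(𝒜) = { {}, {A}, {B}, {C}, {D}, {E}, {F}, {A, B}, {A, C}, {A, D}, {A, E}, {A, F}, {B, C}, {B, D}, {B, E}, {B, F}, {C, D}, {C, E}, {C, F}, {D, E}, {D, F}, {E, F}, {A, B, C}, {A, B, D}, {A, B, E}, {A, B, F}, {A, C, D}, {A, C, E}, {A, C, F}, {A, D, E}, {A, D, F}, {A, E, F}, {B, C, D}, {B, C, E}, {B, C, F}, {B, D, E}, {B, D, F}, {B, E, F}, {C, D, E}, {C, D, F}, {C, E, F}, {D, E, F}, {A, B, C, D}, {A, B, C, E}, {A, B, C, F}, {A, B, D, E}, {A, B, D, F}, {A, B, E, F}, {A, C, D, E}, {A, C, D, F}, {A, C, E, F}, {A, D, E, F}, {B, C, D, E}, {B, C, D, F}, {B, C, E, F}, {B, D, E, F}, {C, D, E, F}, {A, B, C, D, E}, {A, B, C, D, F}, {A, B, C, E, F}, {A, B, D, E, F}, {A, C, D, E, F}, {B, C, D, E, F}, X }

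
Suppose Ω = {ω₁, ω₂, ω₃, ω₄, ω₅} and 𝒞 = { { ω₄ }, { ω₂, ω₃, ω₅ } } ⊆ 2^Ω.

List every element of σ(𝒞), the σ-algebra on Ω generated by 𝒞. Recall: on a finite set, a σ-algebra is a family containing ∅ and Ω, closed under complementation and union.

|σ(𝒞)| = 8.  σ(𝒞) = { {  }, { ω₁ }, { ω₄ }, { ω₁, ω₄ }, { ω₂, ω₃, ω₅ }, { ω₁, ω₂, ω₃, ω₅ }, { ω₂, ω₃, ω₄, ω₅ }, Ω }

Trace:
Seed the family with 𝒞 together with ∅ and Ω: { {  }, { ω₄ }, { ω₂, ω₃, ω₅ }, Ω }.
Round 1 adds 3:
  { ω₁, ω₄ }  = complement { ω₂, ω₃, ω₅ }
  { ω₁, ω₂, ω₃, ω₅ }  = complement { ω₄ }
  { ω₂, ω₃, ω₄, ω₅ }  = { ω₄ } ∪ { ω₂, ω₃, ω₅ }
  |family| = 7
Round 2. New:
  { ω₁ }  = complement { ω₂, ω₃, ω₄, ω₅ }
  |family| = 8
Round 3: no new sets; the family is a σ-algebra.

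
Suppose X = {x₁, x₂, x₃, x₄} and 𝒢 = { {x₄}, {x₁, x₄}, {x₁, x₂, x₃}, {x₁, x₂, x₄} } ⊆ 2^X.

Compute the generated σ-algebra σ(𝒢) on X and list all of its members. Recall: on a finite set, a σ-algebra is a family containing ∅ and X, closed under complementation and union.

Seed the family with 𝒢 together with ∅ and X: { {}, {x₄}, {x₁, x₄}, {x₁, x₂, x₃}, {x₁, x₂, x₄}, X }.
Step 1 (2 new):
  {x₃}  = {x₁, x₂, x₄}ᶜ
  {x₂, x₃}  = {x₁, x₄}ᶜ
  — 8 sets.
Step 2. New:
  {x₃, x₄}  = {x₄} ∪ {x₃}
  {x₁, x₃, x₄}  = {x₃} ∪ {x₁, x₄}
  {x₂, x₃, x₄}  = {x₄} ∪ {x₂, x₃}
  — 11 sets.
Step 3 adds 3:
  {x₁}  = {x₂, x₃, x₄}ᶜ
  {x₂}  = {x₁, x₃, x₄}ᶜ
  {x₁, x₂}  = {x₃, x₄}ᶜ
  — 14 sets.
Step 4 (2 new):
  {x₁, x₃}  = {x₃} ∪ {x₁}
  {x₂, x₄}  = {x₄} ∪ {x₂}
  — 16 sets.
Step 5 adds nothing — fixpoint reached.

Hence σ(𝒢) has 16 members: { {}, {x₁}, {x₂}, {x₃}, {x₄}, {x₁, x₂}, {x₁, x₃}, {x₁, x₄}, {x₂, x₃}, {x₂, x₄}, {x₃, x₄}, {x₁, x₂, x₃}, {x₁, x₂, x₄}, {x₁, x₃, x₄}, {x₂, x₃, x₄}, X }.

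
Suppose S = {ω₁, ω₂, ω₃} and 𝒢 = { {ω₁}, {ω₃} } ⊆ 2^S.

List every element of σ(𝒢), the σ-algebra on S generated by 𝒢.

σ(𝒢) (8 sets): { ∅, {ω₁}, {ω₂}, {ω₃}, {ω₁, ω₂}, {ω₁, ω₃}, {ω₂, ω₃}, S }

Trace:
Seed the family with 𝒢 together with ∅ and S: { ∅, {ω₁}, {ω₃}, S }.
Iteration 1: 3 new —
  {ω₁, ω₂}  = S∖{ω₃}
  {ω₁, ω₃}  = {ω₃} ∪ {ω₁}
  {ω₂, ω₃}  = S∖{ω₁}
  — 7 sets.
Iteration 2 (1 new):
  {ω₂}  = S∖{ω₁, ω₃}
  — 8 sets.
Iteration 3: stable.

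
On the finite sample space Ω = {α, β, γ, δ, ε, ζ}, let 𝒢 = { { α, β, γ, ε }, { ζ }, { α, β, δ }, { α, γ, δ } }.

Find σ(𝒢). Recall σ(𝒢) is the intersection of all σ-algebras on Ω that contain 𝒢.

|σ(𝒢)| = 64.  σ(𝒢) = { {  }, { α }, { β }, { γ }, { δ }, { ε }, { ζ }, { α, β }, { α, γ }, { α, δ }, { α, ε }, { α, ζ }, { β, γ }, { β, δ }, { β, ε }, { β, ζ }, { γ, δ }, { γ, ε }, { γ, ζ }, { δ, ε }, { δ, ζ }, { ε, ζ }, { α, β, γ }, { α, β, δ }, { α, β, ε }, { α, β, ζ }, { α, γ, δ }, { α, γ, ε }, { α, γ, ζ }, { α, δ, ε }, { α, δ, ζ }, { α, ε, ζ }, { β, γ, δ }, { β, γ, ε }, { β, γ, ζ }, { β, δ, ε }, { β, δ, ζ }, { β, ε, ζ }, { γ, δ, ε }, { γ, δ, ζ }, { γ, ε, ζ }, { δ, ε, ζ }, { α, β, γ, δ }, { α, β, γ, ε }, { α, β, γ, ζ }, { α, β, δ, ε }, { α, β, δ, ζ }, { α, β, ε, ζ }, { α, γ, δ, ε }, { α, γ, δ, ζ }, { α, γ, ε, ζ }, { α, δ, ε, ζ }, { β, γ, δ, ε }, { β, γ, δ, ζ }, { β, γ, ε, ζ }, { β, δ, ε, ζ }, { γ, δ, ε, ζ }, { α, β, γ, δ, ε }, { α, β, γ, δ, ζ }, { α, β, γ, ε, ζ }, { α, β, δ, ε, ζ }, { α, γ, δ, ε, ζ }, { β, γ, δ, ε, ζ }, Ω }

Trace:
Seed the family with 𝒢 together with ∅ and Ω: { {  }, { ζ }, { α, β, δ }, { α, γ, δ }, { α, β, γ, ε }, Ω }.
Step 1 (8 new):
  { δ, ζ }  = Ω∖{ α, β, γ, ε }
  { β, ε, ζ }  = Ω∖{ α, γ, δ }
  { γ, ε, ζ }  = Ω∖{ α, β, δ }
  { α, β, γ, δ }  = { α, γ, δ } ∪ { α, β, δ }
  { α, β, δ, ζ }  = { α, β, δ } ∪ { ζ }
  { α, γ, δ, ζ }  = { α, γ, δ } ∪ { ζ }
  { α, β, γ, δ, ε }  = Ω∖{ ζ }
  { α, β, γ, ε, ζ }  = { α, β, γ, ε } ∪ { ζ }
  (now 14)
Step 2 adds 10:
  { δ }  = Ω∖{ α, β, γ, ε, ζ }
  { β, ε }  = Ω∖{ α, γ, δ, ζ }
  { γ, ε }  = Ω∖{ α, β, δ, ζ }
  { ε, ζ }  = Ω∖{ α, β, γ, δ }
  { β, γ, ε, ζ }  = { β, ε, ζ } ∪ { γ, ε, ζ }
  { β, δ, ε, ζ }  = { β, ε, ζ } ∪ { δ, ζ }
  { γ, δ, ε, ζ }  = { γ, ε, ζ } ∪ { δ, ζ }
  { α, β, γ, δ, ζ }  = { α, β, δ, ζ } ∪ { α, γ, δ }
  { α, β, δ, ε, ζ }  = { α, β, δ, ζ } ∪ { β, ε, ζ }
  { α, γ, δ, ε, ζ }  = { α, γ, δ } ∪ { γ, ε, ζ }
  (now 24)
Step 3 adds 13:
  { β }  = Ω∖{ α, γ, δ, ε, ζ }
  { γ }  = Ω∖{ α, β, δ, ε, ζ }
  { ε }  = Ω∖{ α, β, γ, δ, ζ }
  { α, β }  = Ω∖{ γ, δ, ε, ζ }
  { α, γ }  = Ω∖{ β, δ, ε, ζ }
  { α, δ }  = Ω∖{ β, γ, ε, ζ }
  { β, γ, ε }  = { β, ε } ∪ { γ, ε }
  { β, δ, ε }  = { β, ε } ∪ { δ }
  { γ, δ, ε }  = { γ, ε } ∪ { δ }
  { δ, ε, ζ }  = { ε, ζ } ∪ { δ, ζ }
  { α, β, δ, ε }  = { β, ε } ∪ { α, β, δ }
  { α, γ, δ, ε }  = { α, γ, δ } ∪ { γ, ε }
  { β, γ, δ, ε, ζ }  = { β, ε } ∪ { γ, δ, ε, ζ }
  (now 37)
Step 4 (20 new):
  { α }  = Ω∖{ β, γ, δ, ε, ζ }
  { β, γ }  = { β } ∪ { γ }
  { β, δ }  = { β } ∪ { δ }
  { β, ζ }  = Ω∖{ α, γ, δ, ε }
  { γ, δ }  = { γ } ∪ { δ }
  { γ, ζ }  = Ω∖{ α, β, δ, ε }
  { δ, ε }  = { ε } ∪ { δ }
  { α, β, γ }  = Ω∖{ δ, ε, ζ }
  { α, β, ε }  = { β, ε } ∪ { α, β }
  { α, β, ζ }  = Ω∖{ γ, δ, ε }
  { α, γ, ε }  = { ε } ∪ { α, γ }
  { α, γ, ζ }  = Ω∖{ β, δ, ε }
  { α, δ, ε }  = { ε } ∪ { α, δ }
  { α, δ, ζ }  = Ω∖{ β, γ, ε }
  { β, δ, ζ }  = { β } ∪ { δ, ζ }
  { γ, δ, ζ }  = { γ } ∪ { δ, ζ }
  { α, β, ε, ζ }  = { ε, ζ } ∪ { α, β }
  { α, γ, ε, ζ }  = { ε, ζ } ∪ { α, γ }
  { α, δ, ε, ζ }  = { ε, ζ } ∪ { α, δ }
  { β, γ, δ, ε }  = { β, ε } ∪ { γ, δ, ε }
  (now 57)
Step 5: 7 new —
  { α, ε }  = { ε } ∪ { α }
  { α, ζ }  = Ω∖{ β, γ, δ, ε }
  { α, ε, ζ }  = { ε, ζ } ∪ { α }
  { β, γ, δ }  = { γ, δ } ∪ { β }
  { β, γ, ζ }  = Ω∖{ α, δ, ε }
  { α, β, γ, ζ }  = Ω∖{ δ, ε }
  { β, γ, δ, ζ }  = { β, δ, ζ } ∪ { γ, δ }
  (now 64)
Step 6 adds nothing — fixpoint reached.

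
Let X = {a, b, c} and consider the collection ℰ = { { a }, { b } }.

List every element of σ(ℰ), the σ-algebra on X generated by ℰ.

|σ(ℰ)| = 8.  σ(ℰ) = { {  }, { a }, { b }, { c }, { a, b }, { a, c }, { b, c }, X }

Check:
Seed the family with ℰ together with ∅ and X: { {  }, { a }, { b }, X }.
Iteration 1. New:
  { a, b }  = { a } ∪ { b }
  { a, c }  = ᶜ of { b }
  { b, c }  = ᶜ of { a }
  (now 7)
Iteration 2: +1 →
  { c }  = ᶜ of { a, b }
  (now 8)
Iteration 3: closed — nothing new.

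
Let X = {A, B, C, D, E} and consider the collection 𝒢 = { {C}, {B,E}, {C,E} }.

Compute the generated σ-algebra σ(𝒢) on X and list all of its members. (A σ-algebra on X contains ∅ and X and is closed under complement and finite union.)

Initial family (5 sets): { ∅, {C}, {B,E}, {C,E}, X }.
Step 1. New:
  {A,B,D}  = complement {C,E}
  {A,C,D}  = complement {B,E}
  {B,C,E}  = {C} ∪ {B,E}
  {A,B,D,E}  = complement {C}
  (now 9)
Step 2: 3 new —
  {A,D}  = complement {B,C,E}
  {A,B,C,D}  = {A,B,D} ∪ {C}
  {A,C,D,E}  = {A,C,D} ∪ {C,E}
  (now 12)
Step 3. New:
  {B}  = complement {A,C,D,E}
  {E}  = complement {A,B,C,D}
  (now 14)
Step 4: +2 →
  {B,C}  = {C} ∪ {B}
  {A,D,E}  = {A,D} ∪ {E}
  (now 16)
Step 5: already closed under ᶜ and ∪.

σ(𝒢) = { ∅, {B}, {C}, {E}, {A,D}, {B,C}, {B,E}, {C,E}, {A,B,D}, {A,C,D}, {A,D,E}, {B,C,E}, {A,B,C,D}, {A,B,D,E}, {A,C,D,E}, X }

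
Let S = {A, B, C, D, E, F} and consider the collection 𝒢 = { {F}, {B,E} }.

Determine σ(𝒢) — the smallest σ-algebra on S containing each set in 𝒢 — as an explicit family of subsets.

Begin from { {}, {F}, {B,E}, S } (that is, 𝒢 plus ∅ and S).
Iteration 1: 3 new —
  {B,E,F}  = {B,E} ∪ {F}
  {A,C,D,F}  = {B,E}ᶜ
  {A,B,C,D,E}  = {F}ᶜ
Iteration 2 (1 new):
  {A,C,D}  = {B,E,F}ᶜ
Iteration 3: closed — nothing new.

Therefore σ(𝒢) = { {}, {F}, {B,E}, {A,C,D}, {B,E,F}, {A,C,D,F}, {A,B,C,D,E}, S } (|σ(𝒢)| = 8).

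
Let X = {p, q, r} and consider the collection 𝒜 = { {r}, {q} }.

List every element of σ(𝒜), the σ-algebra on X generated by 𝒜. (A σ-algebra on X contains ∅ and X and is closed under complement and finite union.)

σ(𝒜) = { ∅, {p}, {q}, {r}, {p, q}, {p, r}, {q, r}, X }

Check:
Start: 𝒜 ∪ {∅, X} = { ∅, {q}, {r}, X }.
Round 1 (3 new):
  {p, q}  = complement {r}
  {p, r}  = complement {q}
  {q, r}  = {r} ∪ {q}
  |family| = 7
Round 2 (1 new):
  {p}  = complement {q, r}
  |family| = 8
Round 3: already closed under ᶜ and ∪.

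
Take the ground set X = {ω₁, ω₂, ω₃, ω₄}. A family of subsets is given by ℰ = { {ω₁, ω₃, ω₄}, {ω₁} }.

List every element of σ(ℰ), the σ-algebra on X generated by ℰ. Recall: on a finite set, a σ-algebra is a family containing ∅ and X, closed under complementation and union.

|σ(ℰ)| = 8.  σ(ℰ) = { {}, {ω₁}, {ω₂}, {ω₁, ω₂}, {ω₃, ω₄}, {ω₁, ω₃, ω₄}, {ω₂, ω₃, ω₄}, X }

Working:
Begin from { {}, {ω₁}, {ω₁, ω₃, ω₄}, X } (that is, ℰ plus ∅ and X).
Pass 1 (2 new):
  {ω₂}  = X∖{ω₁, ω₃, ω₄}
  {ω₂, ω₃, ω₄}  = X∖{ω₁}
Pass 2 (1 new):
  {ω₁, ω₂}  = {ω₂} ∪ {ω₁}
Pass 3: 1 new —
  {ω₃, ω₄}  = X∖{ω₁, ω₂}
Pass 4: already closed under ᶜ and ∪.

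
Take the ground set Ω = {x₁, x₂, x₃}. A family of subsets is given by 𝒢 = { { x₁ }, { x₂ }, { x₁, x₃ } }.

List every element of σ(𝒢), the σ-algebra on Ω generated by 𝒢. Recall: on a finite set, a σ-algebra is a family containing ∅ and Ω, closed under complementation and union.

Seed the family with 𝒢 together with ∅ and Ω: { ∅, { x₁ }, { x₂ }, { x₁, x₃ }, Ω }.
Pass 1: 2 new —
  { x₁, x₂ }  = { x₂ } ∪ { x₁ }
  { x₂, x₃ }  = { x₁ }ᶜ
  — 7 sets.
Pass 2 (1 new):
  { x₃ }  = { x₁, x₂ }ᶜ
  — 8 sets.
Pass 3: no new sets; the family is a σ-algebra.

Hence σ(𝒢) has 8 members: { ∅, { x₁ }, { x₂ }, { x₃ }, { x₁, x₂ }, { x₁, x₃ }, { x₂, x₃ }, Ω }.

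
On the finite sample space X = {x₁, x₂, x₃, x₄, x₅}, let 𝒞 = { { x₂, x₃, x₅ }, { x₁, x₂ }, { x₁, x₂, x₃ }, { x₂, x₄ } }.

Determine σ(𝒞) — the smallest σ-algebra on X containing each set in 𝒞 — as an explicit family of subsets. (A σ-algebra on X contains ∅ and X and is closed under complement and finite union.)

Start: 𝒞 ∪ {∅, X} = { ∅, { x₁, x₂ }, { x₂, x₄ }, { x₁, x₂, x₃ }, { x₂, x₃, x₅ }, X }.
Iteration 1 (8 new):
  { x₁, x₄ }  = X∖{ x₂, x₃, x₅ }
  { x₄, x₅ }  = X∖{ x₁, x₂, x₃ }
  { x₁, x₂, x₄ }  = { x₁, x₂ } ∪ { x₂, x₄ }
  { x₁, x₃, x₅ }  = X∖{ x₂, x₄ }
  { x₃, x₄, x₅ }  = X∖{ x₁, x₂ }
  { x₁, x₂, x₃, x₄ }  = { x₁, x₂, x₃ } ∪ { x₂, x₄ }
  { x₁, x₂, x₃, x₅ }  = { x₂, x₃, x₅ } ∪ { x₁, x₂, x₃ }
  { x₂, x₃, x₄, x₅ }  = { x₂, x₃, x₅ } ∪ { x₂, x₄ }
  — 14 sets.
Iteration 2 adds 8:
  { x₁ }  = X∖{ x₂, x₃, x₄, x₅ }
  { x₄ }  = X∖{ x₁, x₂, x₃, x₅ }
  { x₅ }  = X∖{ x₁, x₂, x₃, x₄ }
  { x₃, x₅ }  = X∖{ x₁, x₂, x₄ }
  { x₁, x₄, x₅ }  = { x₄, x₅ } ∪ { x₁, x₄ }
  { x₂, x₄, x₅ }  = { x₄, x₅ } ∪ { x₂, x₄ }
  { x₁, x₂, x₄, x₅ }  = { x₁, x₂ } ∪ { x₄, x₅ }
  { x₁, x₃, x₄, x₅ }  = { x₃, x₄, x₅ } ∪ { x₁, x₃, x₅ }
  — 22 sets.
Iteration 3 (6 new):
  { x₂ }  = X∖{ x₁, x₃, x₄, x₅ }
  { x₃ }  = X∖{ x₁, x₂, x₄, x₅ }
  { x₁, x₃ }  = X∖{ x₂, x₄, x₅ }
  { x₁, x₅ }  = { x₅ } ∪ { x₁ }
  { x₂, x₃ }  = X∖{ x₁, x₄, x₅ }
  { x₁, x₂, x₅ }  = { x₁, x₂ } ∪ { x₅ }
  — 28 sets.
Iteration 4 (4 new):
  { x₂, x₅ }  = { x₂ } ∪ { x₅ }
  { x₃, x₄ }  = X∖{ x₁, x₂, x₅ }
  { x₁, x₃, x₄ }  = { x₃ } ∪ { x₁, x₄ }
  { x₂, x₃, x₄ }  = X∖{ x₁, x₅ }
  — 32 sets.
After Iteration 5 the family is unchanged; done.

σ(𝒞) = { ∅, { x₁ }, { x₂ }, { x₃ }, { x₄ }, { x₅ }, { x₁, x₂ }, { x₁, x₃ }, { x₁, x₄ }, { x₁, x₅ }, { x₂, x₃ }, { x₂, x₄ }, { x₂, x₅ }, { x₃, x₄ }, { x₃, x₅ }, { x₄, x₅ }, { x₁, x₂, x₃ }, { x₁, x₂, x₄ }, { x₁, x₂, x₅ }, { x₁, x₃, x₄ }, { x₁, x₃, x₅ }, { x₁, x₄, x₅ }, { x₂, x₃, x₄ }, { x₂, x₃, x₅ }, { x₂, x₄, x₅ }, { x₃, x₄, x₅ }, { x₁, x₂, x₃, x₄ }, { x₁, x₂, x₃, x₅ }, { x₁, x₂, x₄, x₅ }, { x₁, x₃, x₄, x₅ }, { x₂, x₃, x₄, x₅ }, X }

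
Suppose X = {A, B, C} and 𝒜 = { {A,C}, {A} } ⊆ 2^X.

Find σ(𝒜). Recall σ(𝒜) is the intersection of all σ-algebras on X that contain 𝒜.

σ(𝒜) (8 sets): { ∅, {A}, {B}, {C}, {A,B}, {A,C}, {B,C}, X }

Check:
Seed the family with 𝒜 together with ∅ and X: { ∅, {A}, {A,C}, X }.
Round 1 (2 new):
  {B}  = ᶜ of {A,C}
  {B,C}  = ᶜ of {A}
  (now 6)
Round 2: +1 →
  {A,B}  = {B} ∪ {A}
  (now 7)
Round 3. New:
  {C}  = ᶜ of {A,B}
  (now 8)
Round 4: closed — nothing new.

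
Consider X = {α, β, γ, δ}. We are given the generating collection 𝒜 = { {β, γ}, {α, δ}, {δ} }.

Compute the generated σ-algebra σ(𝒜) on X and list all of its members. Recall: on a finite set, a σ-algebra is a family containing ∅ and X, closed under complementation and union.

Start: 𝒜 ∪ {∅, X} = { {}, {δ}, {α, δ}, {β, γ}, X }.
Round 1. New:
  {α, β, γ}  = X∖{δ}
  {β, γ, δ}  = {β, γ} ∪ {δ}
  (now 7)
Round 2 adds 1:
  {α}  = X∖{β, γ, δ}
  (now 8)
Round 3: already closed under ᶜ and ∪.

Hence σ(𝒜) has 8 members: { {}, {α}, {δ}, {α, δ}, {β, γ}, {α, β, γ}, {β, γ, δ}, X }.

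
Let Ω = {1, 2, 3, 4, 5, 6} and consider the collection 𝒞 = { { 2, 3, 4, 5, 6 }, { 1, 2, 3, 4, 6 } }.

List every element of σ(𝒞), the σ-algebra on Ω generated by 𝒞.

|σ(𝒞)| = 8.  σ(𝒞) = { {  }, { 1 }, { 5 }, { 1, 5 }, { 2, 3, 4, 6 }, { 1, 2, 3, 4, 6 }, { 2, 3, 4, 5, 6 }, Ω }

Working:
Begin from { {  }, { 1, 2, 3, 4, 6 }, { 2, 3, 4, 5, 6 }, Ω } (that is, 𝒞 plus ∅ and Ω).
Round 1 (2 new):
  { 1 }  = ᶜ of { 2, 3, 4, 5, 6 }
  { 5 }  = ᶜ of { 1, 2, 3, 4, 6 }
Round 2 (1 new):
  { 1, 5 }  = { 5 } ∪ { 1 }
Round 3 (1 new):
  { 2, 3, 4, 6 }  = ᶜ of { 1, 5 }
Round 4: stable.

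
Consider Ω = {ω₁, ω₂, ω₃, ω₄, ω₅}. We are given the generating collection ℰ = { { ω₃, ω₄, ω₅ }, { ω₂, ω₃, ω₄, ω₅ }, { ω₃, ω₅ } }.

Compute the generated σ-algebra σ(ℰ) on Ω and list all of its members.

Start: ℰ ∪ {∅, Ω} = { ∅, { ω₃, ω₅ }, { ω₃, ω₄, ω₅ }, { ω₂, ω₃, ω₄, ω₅ }, Ω }.
Round 1: +3 →
  { ω₁ }  = complement { ω₂, ω₃, ω₄, ω₅ }
  { ω₁, ω₂ }  = complement { ω₃, ω₄, ω₅ }
  { ω₁, ω₂, ω₄ }  = complement { ω₃, ω₅ }
  [8 total]
Round 2 (3 new):
  { ω₁, ω₃, ω₅ }  = { ω₃, ω₅ } ∪ { ω₁ }
  { ω₁, ω₂, ω₃, ω₅ }  = { ω₃, ω₅ } ∪ { ω₁, ω₂ }
  { ω₁, ω₃, ω₄, ω₅ }  = { ω₃, ω₄, ω₅ } ∪ { ω₁ }
  [11 total]
Round 3 (3 new):
  { ω₂ }  = complement { ω₁, ω₃, ω₄, ω₅ }
  { ω₄ }  = complement { ω₁, ω₂, ω₃, ω₅ }
  { ω₂, ω₄ }  = complement { ω₁, ω₃, ω₅ }
  [14 total]
Round 4 (2 new):
  { ω₁, ω₄ }  = { ω₄ } ∪ { ω₁ }
  { ω₂, ω₃, ω₅ }  = { ω₃, ω₅ } ∪ { ω₂ }
  [16 total]
Round 5 adds nothing — fixpoint reached.

|σ(ℰ)| = 16.  σ(ℰ) = { ∅, { ω₁ }, { ω₂ }, { ω₄ }, { ω₁, ω₂ }, { ω₁, ω₄ }, { ω₂, ω₄ }, { ω₃, ω₅ }, { ω₁, ω₂, ω₄ }, { ω₁, ω₃, ω₅ }, { ω₂, ω₃, ω₅ }, { ω₃, ω₄, ω₅ }, { ω₁, ω₂, ω₃, ω₅ }, { ω₁, ω₃, ω₄, ω₅ }, { ω₂, ω₃, ω₄, ω₅ }, Ω }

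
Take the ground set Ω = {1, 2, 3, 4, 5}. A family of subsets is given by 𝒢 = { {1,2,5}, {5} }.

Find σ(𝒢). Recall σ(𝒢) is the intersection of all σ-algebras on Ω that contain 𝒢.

Initial family (4 sets): { ∅, {5}, {1,2,5}, Ω }.
Round 1: +2 →
  {3,4}  = Ω∖{1,2,5}
  {1,2,3,4}  = Ω∖{5}
  (now 6)
Round 2: +1 →
  {3,4,5}  = {3,4} ∪ {5}
  (now 7)
Round 3 adds 1:
  {1,2}  = Ω∖{3,4,5}
  (now 8)
Round 4 adds nothing — fixpoint reached.

Hence σ(𝒢) has 8 members: { ∅, {5}, {1,2}, {3,4}, {1,2,5}, {3,4,5}, {1,2,3,4}, Ω }.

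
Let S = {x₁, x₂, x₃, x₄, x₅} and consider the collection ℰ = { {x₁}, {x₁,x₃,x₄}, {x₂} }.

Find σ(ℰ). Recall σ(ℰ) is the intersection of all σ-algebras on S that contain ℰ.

Seed the family with ℰ together with ∅ and S: { {}, {x₁}, {x₂}, {x₁,x₃,x₄}, S }.
Pass 1 (5 new):
  {x₁,x₂}  = {x₂} ∪ {x₁}
  {x₂,x₅}  = S∖{x₁,x₃,x₄}
  {x₁,x₂,x₃,x₄}  = {x₁,x₃,x₄} ∪ {x₂}
  {x₁,x₃,x₄,x₅}  = S∖{x₂}
  {x₂,x₃,x₄,x₅}  = S∖{x₁}
Pass 2: +3 →
  {x₅}  = S∖{x₁,x₂,x₃,x₄}
  {x₁,x₂,x₅}  = {x₂,x₅} ∪ {x₁,x₂}
  {x₃,x₄,x₅}  = S∖{x₁,x₂}
Pass 3 adds 2:
  {x₁,x₅}  = {x₅} ∪ {x₁}
  {x₃,x₄}  = S∖{x₁,x₂,x₅}
Pass 4 (1 new):
  {x₂,x₃,x₄}  = S∖{x₁,x₅}
Pass 5: no new sets; the family is a σ-algebra.

|σ(ℰ)| = 16.  σ(ℰ) = { {}, {x₁}, {x₂}, {x₅}, {x₁,x₂}, {x₁,x₅}, {x₂,x₅}, {x₃,x₄}, {x₁,x₂,x₅}, {x₁,x₃,x₄}, {x₂,x₃,x₄}, {x₃,x₄,x₅}, {x₁,x₂,x₃,x₄}, {x₁,x₃,x₄,x₅}, {x₂,x₃,x₄,x₅}, S }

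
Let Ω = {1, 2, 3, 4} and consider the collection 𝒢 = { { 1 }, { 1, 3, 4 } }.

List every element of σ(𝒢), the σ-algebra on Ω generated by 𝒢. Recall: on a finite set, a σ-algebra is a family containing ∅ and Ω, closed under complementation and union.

Answer: σ(𝒢) = { ∅, { 1 }, { 2 }, { 1, 2 }, { 3, 4 }, { 1, 3, 4 }, { 2, 3, 4 }, Ω }

Check:
Initial family (4 sets): { ∅, { 1 }, { 1, 3, 4 }, Ω }.
Iteration 1: 2 new —
  { 2 }  = Ω∖{ 1, 3, 4 }
  { 2, 3, 4 }  = Ω∖{ 1 }
  [6 total]
Iteration 2: +1 →
  { 1, 2 }  = { 2 } ∪ { 1 }
  [7 total]
Iteration 3: 1 new —
  { 3, 4 }  = Ω∖{ 1, 2 }
  [8 total]
Iteration 4 adds nothing — fixpoint reached.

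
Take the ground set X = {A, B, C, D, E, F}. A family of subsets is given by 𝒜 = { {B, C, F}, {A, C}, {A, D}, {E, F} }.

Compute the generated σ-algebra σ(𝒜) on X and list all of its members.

Begin from { {}, {A, C}, {A, D}, {E, F}, {B, C, F}, X } (that is, 𝒜 plus ∅ and X).
Iteration 1 adds 9:
  {A, C, D}  = {A, D} ∪ {A, C}
  {A, D, E}  = ᶜ of {B, C, F}
  {A, B, C, D}  = ᶜ of {E, F}
  {A, B, C, F}  = {A, C} ∪ {B, C, F}
  {A, C, E, F}  = {E, F} ∪ {A, C}
  {A, D, E, F}  = {A, D} ∪ {E, F}
  {B, C, E, F}  = ᶜ of {A, D}
  {B, D, E, F}  = ᶜ of {A, C}
  {A, B, C, D, F}  = {A, D} ∪ {B, C, F}
  — 15 sets.
Iteration 2 (11 new):
  {E}  = ᶜ of {A, B, C, D, F}
  {B, C}  = ᶜ of {A, D, E, F}
  {B, D}  = ᶜ of {A, C, E, F}
  {D, E}  = ᶜ of {A, B, C, F}
  {B, E, F}  = ᶜ of {A, C, D}
  {A, C, D, E}  = {A, D, E} ∪ {A, C, D}
  {A, B, C, D, E}  = {A, D, E} ∪ {A, B, C, D}
  {A, B, C, E, F}  = {A, C, E, F} ∪ {B, C, F}
  {A, B, D, E, F}  = {A, D, E} ∪ {B, D, E, F}
  {A, C, D, E, F}  = {A, D, E} ∪ {A, C, E, F}
  {B, C, D, E, F}  = {B, C, F} ∪ {B, D, E, F}
  — 26 sets.
Iteration 3. New:
  {A}  = ᶜ of {B, C, D, E, F}
  {B}  = ᶜ of {A, C, D, E, F}
  {C}  = ᶜ of {A, B, D, E, F}
  {D}  = ᶜ of {A, B, C, E, F}
  {F}  = ᶜ of {A, B, C, D, E}
  {B, F}  = ᶜ of {A, C, D, E}
  {A, B, C}  = {A, C} ∪ {B, C}
  {A, B, D}  = {A, D} ∪ {B, D}
  {A, C, E}  = {A, C} ∪ {E}
  {B, C, D}  = {B, D} ∪ {B, C}
  {B, C, E}  = {E} ∪ {B, C}
  {B, D, E}  = {D, E} ∪ {B, D}
  {D, E, F}  = {E, F} ∪ {D, E}
  {A, B, D, E}  = {B, D} ∪ {A, D, E}
  {B, C, D, E}  = {D, E} ∪ {B, C}
  {B, C, D, F}  = {B, D} ∪ {B, C, F}
  — 42 sets.
Iteration 4. New:
  {A, B}  = {B} ∪ {A}
  {A, E}  = ᶜ of {B, C, D, F}
  {A, F}  = ᶜ of {B, C, D, E}
  {B, E}  = {B} ∪ {E}
  {C, D}  = {C} ∪ {D}
  {C, E}  = {C} ∪ {E}
  {C, F}  = ᶜ of {A, B, D, E}
  {D, F}  = {D} ∪ {F}
  {A, B, F}  = {B, F} ∪ {A}
  {A, C, F}  = ᶜ of {B, D, E}
  {A, D, F}  = ᶜ of {B, C, E}
  {A, E, F}  = ᶜ of {B, C, D}
  {B, D, F}  = ᶜ of {A, C, E}
  {C, D, E}  = {D, E} ∪ {C}
  {C, E, F}  = ᶜ of {A, B, D}
  {A, B, C, E}  = {B} ∪ {A, C, E}
  {A, B, D, F}  = {B, F} ∪ {A, B, D}
  {A, B, E, F}  = {A} ∪ {B, E, F}
  {A, C, D, F}  = {A, C, D} ∪ {F}
  {C, D, E, F}  = {D, E, F} ∪ {C}
  — 62 sets.
Iteration 5: 2 new —
  {A, B, E}  = {B, E} ∪ {A, E}
  {C, D, F}  = {C, D} ∪ {D, F}
  — 64 sets.
Iteration 6: already closed under ᶜ and ∪.

Therefore σ(𝒜) = { {}, {A}, {B}, {C}, {D}, {E}, {F}, {A, B}, {A, C}, {A, D}, {A, E}, {A, F}, {B, C}, {B, D}, {B, E}, {B, F}, {C, D}, {C, E}, {C, F}, {D, E}, {D, F}, {E, F}, {A, B, C}, {A, B, D}, {A, B, E}, {A, B, F}, {A, C, D}, {A, C, E}, {A, C, F}, {A, D, E}, {A, D, F}, {A, E, F}, {B, C, D}, {B, C, E}, {B, C, F}, {B, D, E}, {B, D, F}, {B, E, F}, {C, D, E}, {C, D, F}, {C, E, F}, {D, E, F}, {A, B, C, D}, {A, B, C, E}, {A, B, C, F}, {A, B, D, E}, {A, B, D, F}, {A, B, E, F}, {A, C, D, E}, {A, C, D, F}, {A, C, E, F}, {A, D, E, F}, {B, C, D, E}, {B, C, D, F}, {B, C, E, F}, {B, D, E, F}, {C, D, E, F}, {A, B, C, D, E}, {A, B, C, D, F}, {A, B, C, E, F}, {A, B, D, E, F}, {A, C, D, E, F}, {B, C, D, E, F}, X } (|σ(𝒜)| = 64).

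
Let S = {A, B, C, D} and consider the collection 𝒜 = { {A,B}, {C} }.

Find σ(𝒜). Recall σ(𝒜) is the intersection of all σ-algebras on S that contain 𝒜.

Seed the family with 𝒜 together with ∅ and S: { {}, {C}, {A,B}, S }.
Step 1: 3 new —
  {C,D}  = complement {A,B}
  {A,B,C}  = {A,B} ∪ {C}
  {A,B,D}  = complement {C}
  (now 7)
Step 2. New:
  {D}  = complement {A,B,C}
  (now 8)
Step 3 adds nothing — fixpoint reached.

σ(𝒜) = { {}, {C}, {D}, {A,B}, {C,D}, {A,B,C}, {A,B,D}, S }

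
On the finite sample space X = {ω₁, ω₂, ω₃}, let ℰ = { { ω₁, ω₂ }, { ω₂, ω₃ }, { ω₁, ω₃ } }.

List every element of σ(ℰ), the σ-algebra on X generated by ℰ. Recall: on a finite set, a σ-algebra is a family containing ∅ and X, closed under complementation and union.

Answer: σ(ℰ) = { {}, { ω₁ }, { ω₂ }, { ω₃ }, { ω₁, ω₂ }, { ω₁, ω₃ }, { ω₂, ω₃ }, X }

Trace:
Seed the family with ℰ together with ∅ and X: { {}, { ω₁, ω₂ }, { ω₁, ω₃ }, { ω₂, ω₃ }, X }.
Step 1 adds 3:
  { ω₁ }  = ᶜ of { ω₂, ω₃ }
  { ω₂ }  = ᶜ of { ω₁, ω₃ }
  { ω₃ }  = ᶜ of { ω₁, ω₂ }
Step 2: already closed under ᶜ and ∪.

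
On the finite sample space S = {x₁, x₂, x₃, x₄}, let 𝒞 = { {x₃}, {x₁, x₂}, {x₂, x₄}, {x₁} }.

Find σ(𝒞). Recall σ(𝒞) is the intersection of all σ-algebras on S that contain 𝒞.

Begin from { {}, {x₁}, {x₃}, {x₁, x₂}, {x₂, x₄}, S } (that is, 𝒞 plus ∅ and S).
Round 1 adds 5:
  {x₁, x₃}  = S∖{x₂, x₄}
  {x₃, x₄}  = S∖{x₁, x₂}
  {x₁, x₂, x₃}  = {x₃} ∪ {x₁, x₂}
  {x₁, x₂, x₄}  = S∖{x₃}
  {x₂, x₃, x₄}  = S∖{x₁}
  (now 11)
Round 2: +2 →
  {x₄}  = S∖{x₁, x₂, x₃}
  {x₁, x₃, x₄}  = {x₃, x₄} ∪ {x₁, x₃}
  (now 13)
Round 3 adds 2:
  {x₂}  = S∖{x₁, x₃, x₄}
  {x₁, x₄}  = {x₄} ∪ {x₁}
  (now 15)
Round 4. New:
  {x₂, x₃}  = S∖{x₁, x₄}
  (now 16)
After Round 5 the family is unchanged; done.

Therefore σ(𝒞) = { {}, {x₁}, {x₂}, {x₃}, {x₄}, {x₁, x₂}, {x₁, x₃}, {x₁, x₄}, {x₂, x₃}, {x₂, x₄}, {x₃, x₄}, {x₁, x₂, x₃}, {x₁, x₂, x₄}, {x₁, x₃, x₄}, {x₂, x₃, x₄}, S } (|σ(𝒞)| = 16).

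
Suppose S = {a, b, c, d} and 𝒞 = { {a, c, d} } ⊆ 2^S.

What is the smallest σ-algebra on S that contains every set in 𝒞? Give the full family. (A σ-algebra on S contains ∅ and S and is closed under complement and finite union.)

Initial family (3 sets): { {}, {a, c, d}, S }.
Iteration 1 (1 new):
  {b}  = complement {a, c, d}
  — 4 sets.
Iteration 2: already closed under ᶜ and ∪.

Therefore σ(𝒞) = { {}, {b}, {a, c, d}, S } (|σ(𝒞)| = 4).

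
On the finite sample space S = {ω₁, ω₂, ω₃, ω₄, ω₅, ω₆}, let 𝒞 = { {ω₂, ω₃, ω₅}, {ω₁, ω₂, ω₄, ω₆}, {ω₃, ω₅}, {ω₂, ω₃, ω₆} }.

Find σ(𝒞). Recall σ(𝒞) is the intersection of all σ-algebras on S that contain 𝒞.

|σ(𝒞)| = 32.  σ(𝒞) = { {}, {ω₂}, {ω₃}, {ω₅}, {ω₆}, {ω₁, ω₄}, {ω₂, ω₃}, {ω₂, ω₅}, {ω₂, ω₆}, {ω₃, ω₅}, {ω₃, ω₆}, {ω₅, ω₆}, {ω₁, ω₂, ω₄}, {ω₁, ω₃, ω₄}, {ω₁, ω₄, ω₅}, {ω₁, ω₄, ω₆}, {ω₂, ω₃, ω₅}, {ω₂, ω₃, ω₆}, {ω₂, ω₅, ω₆}, {ω₃, ω₅, ω₆}, {ω₁, ω₂, ω₃, ω₄}, {ω₁, ω₂, ω₄, ω₅}, {ω₁, ω₂, ω₄, ω₆}, {ω₁, ω₃, ω₄, ω₅}, {ω₁, ω₃, ω₄, ω₆}, {ω₁, ω₄, ω₅, ω₆}, {ω₂, ω₃, ω₅, ω₆}, {ω₁, ω₂, ω₃, ω₄, ω₅}, {ω₁, ω₂, ω₃, ω₄, ω₆}, {ω₁, ω₂, ω₄, ω₅, ω₆}, {ω₁, ω₃, ω₄, ω₅, ω₆}, S }

Trace:
Take S₀ = 𝒞 ∪ {∅, S} = { {}, {ω₃, ω₅}, {ω₂, ω₃, ω₅}, {ω₂, ω₃, ω₆}, {ω₁, ω₂, ω₄, ω₆}, S }.
Step 1: 4 new —
  {ω₁, ω₄, ω₅}  = complement {ω₂, ω₃, ω₆}
  {ω₁, ω₄, ω₆}  = complement {ω₂, ω₃, ω₅}
  {ω₂, ω₃, ω₅, ω₆}  = {ω₂, ω₃, ω₅} ∪ {ω₂, ω₃, ω₆}
  {ω₁, ω₂, ω₃, ω₄, ω₆}  = {ω₁, ω₂, ω₄, ω₆} ∪ {ω₂, ω₃, ω₆}
  (now 10)
Step 2 (7 new):
  {ω₅}  = complement {ω₁, ω₂, ω₃, ω₄, ω₆}
  {ω₁, ω₄}  = complement {ω₂, ω₃, ω₅, ω₆}
  {ω₁, ω₃, ω₄, ω₅}  = {ω₁, ω₄, ω₅} ∪ {ω₃, ω₅}
  {ω₁, ω₄, ω₅, ω₆}  = {ω₁, ω₄, ω₅} ∪ {ω₁, ω₄, ω₆}
  {ω₁, ω₂, ω₃, ω₄, ω₅}  = {ω₁, ω₄, ω₅} ∪ {ω₂, ω₃, ω₅}
  {ω₁, ω₂, ω₄, ω₅, ω₆}  = {ω₁, ω₄, ω₅} ∪ {ω₁, ω₂, ω₄, ω₆}
  {ω₁, ω₃, ω₄, ω₅, ω₆}  = {ω₁, ω₄, ω₆} ∪ {ω₃, ω₅}
  (now 17)
Step 3 (5 new):
  {ω₂}  = complement {ω₁, ω₃, ω₄, ω₅, ω₆}
  {ω₃}  = complement {ω₁, ω₂, ω₄, ω₅, ω₆}
  {ω₆}  = complement {ω₁, ω₂, ω₃, ω₄, ω₅}
  {ω₂, ω₃}  = complement {ω₁, ω₄, ω₅, ω₆}
  {ω₂, ω₆}  = complement {ω₁, ω₃, ω₄, ω₅}
  (now 22)
Step 4: +10 →
  {ω₂, ω₅}  = {ω₂} ∪ {ω₅}
  {ω₃, ω₆}  = {ω₆} ∪ {ω₃}
  {ω₅, ω₆}  = {ω₆} ∪ {ω₅}
  {ω₁, ω₂, ω₄}  = {ω₂} ∪ {ω₁, ω₄}
  {ω₁, ω₃, ω₄}  = {ω₃} ∪ {ω₁, ω₄}
  {ω₂, ω₅, ω₆}  = {ω₂, ω₆} ∪ {ω₅}
  {ω₃, ω₅, ω₆}  = {ω₆} ∪ {ω₃, ω₅}
  {ω₁, ω₂, ω₃, ω₄}  = {ω₁, ω₄} ∪ {ω₂, ω₃}
  {ω₁, ω₂, ω₄, ω₅}  = {ω₁, ω₄, ω₅} ∪ {ω₂}
  {ω₁, ω₃, ω₄, ω₆}  = {ω₁, ω₄, ω₆} ∪ {ω₃}
  (now 32)
Step 5: already closed under ᶜ and ∪.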